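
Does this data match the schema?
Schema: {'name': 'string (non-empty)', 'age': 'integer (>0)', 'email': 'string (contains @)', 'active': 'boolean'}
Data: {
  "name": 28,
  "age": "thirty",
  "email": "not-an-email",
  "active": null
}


Validating each field against schema:
  name: FAIL (28 is not a string)
  age: FAIL ("thirty" is not an integer)
  email: FAIL ("not-an-email" does not contain @)
  active: FAIL (null is not a boolean)

Result: INVALID (4 errors: name, age, email, active)

INVALID (4 errors: name, age, email, active)


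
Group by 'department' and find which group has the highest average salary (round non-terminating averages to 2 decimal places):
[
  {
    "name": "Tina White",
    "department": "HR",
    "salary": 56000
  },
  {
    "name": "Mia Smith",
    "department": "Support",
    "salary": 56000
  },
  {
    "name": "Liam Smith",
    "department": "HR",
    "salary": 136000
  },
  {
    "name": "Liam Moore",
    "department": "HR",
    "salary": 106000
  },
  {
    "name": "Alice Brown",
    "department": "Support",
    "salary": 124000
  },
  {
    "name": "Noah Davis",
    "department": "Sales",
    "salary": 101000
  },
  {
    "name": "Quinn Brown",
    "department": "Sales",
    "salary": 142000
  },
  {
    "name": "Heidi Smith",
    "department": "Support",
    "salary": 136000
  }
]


Group by: department

Groups:
  HR: 3 people, avg salary = 298000/3 ≈ $99333.33
  Sales: 2 people, avg salary = 243000/2 = $121500
  Support: 3 people, avg salary = 316000/3 ≈ $105333.33

Highest average salary: Sales ($121500)

Sales ($121500)


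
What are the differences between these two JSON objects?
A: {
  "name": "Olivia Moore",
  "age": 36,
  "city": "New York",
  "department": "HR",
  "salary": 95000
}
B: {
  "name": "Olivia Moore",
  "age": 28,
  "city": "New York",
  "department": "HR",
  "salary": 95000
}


Comparing each field (in key order):
  name: same
  age: DIFFERENT
  city: same
  department: same
  salary: same
Differences:
  age: 36 -> 28

1 field(s) changed

1 change: age


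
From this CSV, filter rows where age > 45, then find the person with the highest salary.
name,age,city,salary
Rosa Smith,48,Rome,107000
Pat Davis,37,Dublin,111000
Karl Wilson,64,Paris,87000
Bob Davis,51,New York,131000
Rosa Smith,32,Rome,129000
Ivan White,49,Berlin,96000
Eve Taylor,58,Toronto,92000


Filter: age > 45
Sort by: salary (descending)

Filtered records (5):
  Bob Davis, age 51, salary $131000
  Rosa Smith, age 48, salary $107000
  Ivan White, age 49, salary $96000
  Eve Taylor, age 58, salary $92000
  Karl Wilson, age 64, salary $87000

Highest salary: Bob Davis ($131000)

Bob Davis


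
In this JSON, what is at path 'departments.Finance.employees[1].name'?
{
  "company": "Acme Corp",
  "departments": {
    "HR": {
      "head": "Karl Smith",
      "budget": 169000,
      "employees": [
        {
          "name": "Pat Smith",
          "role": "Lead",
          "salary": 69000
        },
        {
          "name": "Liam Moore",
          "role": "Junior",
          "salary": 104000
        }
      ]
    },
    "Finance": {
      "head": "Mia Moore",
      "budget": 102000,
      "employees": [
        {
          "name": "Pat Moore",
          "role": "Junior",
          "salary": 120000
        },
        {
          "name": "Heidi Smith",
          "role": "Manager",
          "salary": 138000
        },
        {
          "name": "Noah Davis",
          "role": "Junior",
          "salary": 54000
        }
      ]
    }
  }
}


Path: departments.Finance.employees[1].name

Navigate:
  -> departments
  -> Finance
  -> employees[1].name = 'Heidi Smith'

Heidi Smith


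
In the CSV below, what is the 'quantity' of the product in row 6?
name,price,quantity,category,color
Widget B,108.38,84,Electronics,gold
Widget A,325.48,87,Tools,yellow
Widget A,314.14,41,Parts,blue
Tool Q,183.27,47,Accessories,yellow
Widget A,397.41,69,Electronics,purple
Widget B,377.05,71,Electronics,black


Query: Row 6 ('Widget B'), column 'quantity'
Value: 71

71


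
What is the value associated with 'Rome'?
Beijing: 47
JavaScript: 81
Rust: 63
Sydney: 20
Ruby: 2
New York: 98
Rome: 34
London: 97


Looking up key 'Rome'
Value: 34

34


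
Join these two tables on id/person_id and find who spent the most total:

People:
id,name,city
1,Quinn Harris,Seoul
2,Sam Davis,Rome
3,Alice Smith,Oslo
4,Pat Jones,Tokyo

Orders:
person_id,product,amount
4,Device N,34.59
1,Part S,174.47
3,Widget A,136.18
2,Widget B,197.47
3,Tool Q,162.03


Join on: people.id = orders.person_id

Joined rows:
  Pat Jones (Tokyo) bought Device N for $34.59
  Quinn Harris (Seoul) bought Part S for $174.47
  Alice Smith (Oslo) bought Widget A for $136.18
  Sam Davis (Rome) bought Widget B for $197.47
  Alice Smith (Oslo) bought Tool Q for $162.03

Total per person:
  Alice Smith: $298.21
  Sam Davis: $197.47
  Quinn Harris: $174.47
  Pat Jones: $34.59

Top spender: Alice Smith ($298.21)

Alice Smith ($298.21)


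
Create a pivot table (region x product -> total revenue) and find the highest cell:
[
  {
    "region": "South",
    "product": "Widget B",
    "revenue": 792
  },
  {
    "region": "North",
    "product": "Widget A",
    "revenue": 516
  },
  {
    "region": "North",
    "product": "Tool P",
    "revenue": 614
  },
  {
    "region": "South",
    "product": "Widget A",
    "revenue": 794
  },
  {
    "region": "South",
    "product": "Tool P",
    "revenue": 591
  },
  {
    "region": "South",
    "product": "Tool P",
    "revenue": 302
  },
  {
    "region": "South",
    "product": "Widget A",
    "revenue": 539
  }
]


Pivot: region (rows) x product (columns) -> total revenue

     Tool P        Widget A      Widget B    
North          614           516             0  
South          893          1333           792  

Highest: South / Widget A = $1333

South / Widget A = $1333


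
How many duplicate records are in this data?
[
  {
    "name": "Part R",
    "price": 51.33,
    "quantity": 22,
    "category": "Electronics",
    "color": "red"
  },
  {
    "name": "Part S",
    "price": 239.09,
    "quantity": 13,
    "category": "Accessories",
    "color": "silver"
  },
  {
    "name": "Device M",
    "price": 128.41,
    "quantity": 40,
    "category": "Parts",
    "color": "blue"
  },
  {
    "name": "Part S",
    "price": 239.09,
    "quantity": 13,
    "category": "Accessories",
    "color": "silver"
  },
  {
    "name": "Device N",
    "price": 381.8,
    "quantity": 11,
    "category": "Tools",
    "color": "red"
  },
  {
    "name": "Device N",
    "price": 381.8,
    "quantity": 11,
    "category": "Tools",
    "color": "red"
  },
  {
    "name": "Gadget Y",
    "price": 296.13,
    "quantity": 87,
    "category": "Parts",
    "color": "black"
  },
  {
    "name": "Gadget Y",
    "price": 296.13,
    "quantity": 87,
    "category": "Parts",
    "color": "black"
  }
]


Checking 8 records for duplicates:

  Row 1: Part R ($51.33, qty 22)
  Row 2: Part S ($239.09, qty 13)
  Row 3: Device M ($128.41, qty 40)
  Row 4: Part S ($239.09, qty 13) <-- DUPLICATE
  Row 5: Device N ($381.8, qty 11)
  Row 6: Device N ($381.8, qty 11) <-- DUPLICATE
  Row 7: Gadget Y ($296.13, qty 87)
  Row 8: Gadget Y ($296.13, qty 87) <-- DUPLICATE

Duplicates found: 3
Unique records: 5

3 duplicates, 5 unique


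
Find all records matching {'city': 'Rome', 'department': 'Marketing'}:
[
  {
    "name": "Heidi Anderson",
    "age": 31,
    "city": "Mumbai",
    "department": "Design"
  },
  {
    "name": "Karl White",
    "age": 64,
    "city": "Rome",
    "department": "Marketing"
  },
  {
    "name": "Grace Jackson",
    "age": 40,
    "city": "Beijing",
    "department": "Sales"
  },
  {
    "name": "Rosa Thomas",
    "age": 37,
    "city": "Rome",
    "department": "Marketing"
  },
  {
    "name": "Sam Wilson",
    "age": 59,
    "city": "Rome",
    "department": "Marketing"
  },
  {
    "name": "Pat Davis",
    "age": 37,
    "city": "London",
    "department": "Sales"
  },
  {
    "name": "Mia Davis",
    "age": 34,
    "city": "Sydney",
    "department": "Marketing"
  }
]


Search criteria: {'city': 'Rome', 'department': 'Marketing'}

Checking 7 records:
  Heidi Anderson: {city: Mumbai, department: Design}
  Karl White: {city: Rome, department: Marketing} <-- MATCH
  Grace Jackson: {city: Beijing, department: Sales}
  Rosa Thomas: {city: Rome, department: Marketing} <-- MATCH
  Sam Wilson: {city: Rome, department: Marketing} <-- MATCH
  Pat Davis: {city: London, department: Sales}
  Mia Davis: {city: Sydney, department: Marketing}

Matches: ["Karl White", "Rosa Thomas", "Sam Wilson"]

["Karl White", "Rosa Thomas", "Sam Wilson"]


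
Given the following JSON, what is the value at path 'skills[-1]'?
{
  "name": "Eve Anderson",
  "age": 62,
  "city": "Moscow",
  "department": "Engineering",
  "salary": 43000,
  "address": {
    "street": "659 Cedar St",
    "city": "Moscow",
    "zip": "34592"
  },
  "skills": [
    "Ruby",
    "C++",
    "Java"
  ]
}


Query: skills[-1]
Path: skills -> last element
Value: Java

Java


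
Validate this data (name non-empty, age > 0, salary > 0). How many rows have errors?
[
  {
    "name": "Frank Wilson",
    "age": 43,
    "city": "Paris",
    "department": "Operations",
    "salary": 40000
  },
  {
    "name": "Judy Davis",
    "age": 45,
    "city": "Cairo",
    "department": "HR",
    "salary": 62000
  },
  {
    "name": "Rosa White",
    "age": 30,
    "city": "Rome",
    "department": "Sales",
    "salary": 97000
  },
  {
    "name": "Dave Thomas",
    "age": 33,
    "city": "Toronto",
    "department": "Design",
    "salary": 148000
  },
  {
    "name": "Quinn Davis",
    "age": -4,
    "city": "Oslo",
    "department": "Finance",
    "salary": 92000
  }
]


Validating 5 records:
Rules: name non-empty, age > 0, salary > 0

  Row 1 (Frank Wilson): OK
  Row 2 (Judy Davis): OK
  Row 3 (Rosa White): OK
  Row 4 (Dave Thomas): OK
  Row 5 (Quinn Davis): negative age: -4

Total errors: 1

1 errors


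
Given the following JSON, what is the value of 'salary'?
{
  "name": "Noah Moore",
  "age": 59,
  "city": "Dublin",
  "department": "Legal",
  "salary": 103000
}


Looking up field 'salary'
Value: 103000

103000


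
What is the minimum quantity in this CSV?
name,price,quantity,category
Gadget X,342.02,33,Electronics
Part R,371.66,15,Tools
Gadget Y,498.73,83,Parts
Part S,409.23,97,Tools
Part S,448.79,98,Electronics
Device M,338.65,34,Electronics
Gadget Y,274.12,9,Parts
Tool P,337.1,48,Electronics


Computing minimum quantity:
Values: [33, 15, 83, 97, 98, 34, 9, 48]
Min = 9

9


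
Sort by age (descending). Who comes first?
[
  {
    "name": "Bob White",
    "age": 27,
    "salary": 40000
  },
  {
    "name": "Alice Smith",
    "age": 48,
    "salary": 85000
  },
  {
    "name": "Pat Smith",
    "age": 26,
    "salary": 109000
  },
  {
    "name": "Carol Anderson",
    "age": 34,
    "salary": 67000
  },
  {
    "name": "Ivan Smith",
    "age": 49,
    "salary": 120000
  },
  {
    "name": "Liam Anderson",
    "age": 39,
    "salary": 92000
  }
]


Sort by: age (descending)

Sorted order:
  1. Ivan Smith (age = 49)
  2. Alice Smith (age = 48)
  3. Liam Anderson (age = 39)
  4. Carol Anderson (age = 34)
  5. Bob White (age = 27)
  6. Pat Smith (age = 26)

First: Ivan Smith

Ivan Smith


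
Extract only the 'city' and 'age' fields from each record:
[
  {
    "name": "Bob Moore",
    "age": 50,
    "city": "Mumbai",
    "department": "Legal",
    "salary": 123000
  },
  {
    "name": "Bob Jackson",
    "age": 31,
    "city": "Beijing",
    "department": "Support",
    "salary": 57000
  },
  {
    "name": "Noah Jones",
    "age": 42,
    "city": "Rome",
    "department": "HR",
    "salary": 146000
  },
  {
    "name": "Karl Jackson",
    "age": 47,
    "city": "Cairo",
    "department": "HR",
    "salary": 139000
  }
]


Original: 4 records with fields: name, age, city, department, salary
Keep: ['city', 'age']
Drop: ['name', 'department', 'salary']
Result: 4 records, 2 fields each

[
  {
    "city": "Mumbai",
    "age": 50
  },
  {
    "city": "Beijing",
    "age": 31
  },
  {
    "city": "Rome",
    "age": 42
  },
  {
    "city": "Cairo",
    "age": 47
  }
]


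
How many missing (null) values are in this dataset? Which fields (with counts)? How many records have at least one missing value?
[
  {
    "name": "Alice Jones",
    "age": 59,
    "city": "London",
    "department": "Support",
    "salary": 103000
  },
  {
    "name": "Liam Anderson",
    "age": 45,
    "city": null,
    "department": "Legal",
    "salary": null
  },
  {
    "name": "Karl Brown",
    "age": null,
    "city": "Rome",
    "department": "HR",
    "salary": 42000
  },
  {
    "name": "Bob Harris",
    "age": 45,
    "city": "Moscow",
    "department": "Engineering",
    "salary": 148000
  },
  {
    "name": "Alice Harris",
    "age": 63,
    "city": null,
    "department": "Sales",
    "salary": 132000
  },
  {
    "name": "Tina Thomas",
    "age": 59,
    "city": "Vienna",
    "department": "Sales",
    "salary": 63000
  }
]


Checking for missing (null) values in 6 records:

  Alice Jones: complete
  Liam Anderson: city, salary
  Karl Brown: age
  Bob Harris: complete
  Alice Harris: city
  Tina Thomas: complete

Per field:
  name: 0 missing
  age: 1 missing
  city: 2 missing
  department: 0 missing
  salary: 1 missing

Total missing values: 4
Records with any missing: 3

4 missing values (age: 1, city: 2, salary: 1); 3 incomplete records


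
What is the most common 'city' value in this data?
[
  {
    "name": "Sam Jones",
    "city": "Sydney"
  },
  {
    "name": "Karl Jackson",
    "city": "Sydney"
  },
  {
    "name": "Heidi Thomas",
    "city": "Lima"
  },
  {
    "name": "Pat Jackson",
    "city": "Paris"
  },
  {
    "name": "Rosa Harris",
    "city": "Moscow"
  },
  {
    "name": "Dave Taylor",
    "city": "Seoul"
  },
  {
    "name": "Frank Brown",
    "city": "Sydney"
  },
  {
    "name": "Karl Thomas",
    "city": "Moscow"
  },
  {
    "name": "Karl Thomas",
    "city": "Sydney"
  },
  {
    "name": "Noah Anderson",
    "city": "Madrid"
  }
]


Counting 'city' values across 10 records:

  Sydney: 4 ####
  Moscow: 2 ##
  Lima: 1 #
  Paris: 1 #
  Seoul: 1 #
  Madrid: 1 #

Most common: Sydney (4 times)

Sydney (4 times)


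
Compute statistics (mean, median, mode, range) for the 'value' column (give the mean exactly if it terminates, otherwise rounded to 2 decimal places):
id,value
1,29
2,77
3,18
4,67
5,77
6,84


Data: [29, 77, 18, 67, 77, 84]
Count: 6
Sum: 352
Mean: 352/6 ≈ 58.67 (rounded to 2 decimal places)
Sorted: [18, 29, 67, 77, 77, 84]
Median: 72.0
Mode: 77 (2 times)
Range: 84 - 18 = 66
Min: 18, Max: 84

mean≈58.67, median=72.0, mode=77, range=66


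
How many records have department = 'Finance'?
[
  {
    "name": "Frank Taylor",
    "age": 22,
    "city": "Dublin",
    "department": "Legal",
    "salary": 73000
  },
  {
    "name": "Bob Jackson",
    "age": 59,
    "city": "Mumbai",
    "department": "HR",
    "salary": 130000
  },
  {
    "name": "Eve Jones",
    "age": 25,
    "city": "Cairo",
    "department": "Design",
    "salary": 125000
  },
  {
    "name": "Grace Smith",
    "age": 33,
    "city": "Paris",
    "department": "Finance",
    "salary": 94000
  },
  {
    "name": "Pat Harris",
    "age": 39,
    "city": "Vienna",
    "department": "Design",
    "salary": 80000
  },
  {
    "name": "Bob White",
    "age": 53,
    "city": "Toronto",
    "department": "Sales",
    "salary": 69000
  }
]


Data: 6 records
Condition: department = 'Finance'

Checking each record:
  Frank Taylor: Legal
  Bob Jackson: HR
  Eve Jones: Design
  Grace Smith: Finance MATCH
  Pat Harris: Design
  Bob White: Sales

Count: 1

1


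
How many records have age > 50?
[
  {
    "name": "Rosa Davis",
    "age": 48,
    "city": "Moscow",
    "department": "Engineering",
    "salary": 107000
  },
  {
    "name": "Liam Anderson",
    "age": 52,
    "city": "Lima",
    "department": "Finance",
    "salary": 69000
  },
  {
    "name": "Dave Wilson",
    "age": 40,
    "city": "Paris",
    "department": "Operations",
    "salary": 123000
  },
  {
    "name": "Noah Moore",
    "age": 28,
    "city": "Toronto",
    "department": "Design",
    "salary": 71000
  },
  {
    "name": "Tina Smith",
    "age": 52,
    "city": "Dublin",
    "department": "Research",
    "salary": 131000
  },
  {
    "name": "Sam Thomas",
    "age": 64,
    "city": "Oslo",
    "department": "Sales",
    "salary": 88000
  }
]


Data: 6 records
Condition: age > 50

Checking each record:
  Rosa Davis: 48
  Liam Anderson: 52 MATCH
  Dave Wilson: 40
  Noah Moore: 28
  Tina Smith: 52 MATCH
  Sam Thomas: 64 MATCH

Count: 3

3


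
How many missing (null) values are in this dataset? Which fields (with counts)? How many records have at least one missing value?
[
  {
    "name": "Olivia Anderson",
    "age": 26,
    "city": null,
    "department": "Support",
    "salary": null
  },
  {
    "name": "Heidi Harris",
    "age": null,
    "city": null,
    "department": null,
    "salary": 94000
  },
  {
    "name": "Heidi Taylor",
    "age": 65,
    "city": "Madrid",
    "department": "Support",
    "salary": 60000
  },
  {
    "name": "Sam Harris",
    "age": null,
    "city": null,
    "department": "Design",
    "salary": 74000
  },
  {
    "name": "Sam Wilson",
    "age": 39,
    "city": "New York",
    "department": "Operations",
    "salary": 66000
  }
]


Checking for missing (null) values in 5 records:

  Olivia Anderson: city, salary
  Heidi Harris: age, city, department
  Heidi Taylor: complete
  Sam Harris: age, city
  Sam Wilson: complete

Per field:
  name: 0 missing
  age: 2 missing
  city: 3 missing
  department: 1 missing
  salary: 1 missing

Total missing values: 7
Records with any missing: 3

7 missing values (age: 2, city: 3, department: 1, salary: 1); 3 incomplete records


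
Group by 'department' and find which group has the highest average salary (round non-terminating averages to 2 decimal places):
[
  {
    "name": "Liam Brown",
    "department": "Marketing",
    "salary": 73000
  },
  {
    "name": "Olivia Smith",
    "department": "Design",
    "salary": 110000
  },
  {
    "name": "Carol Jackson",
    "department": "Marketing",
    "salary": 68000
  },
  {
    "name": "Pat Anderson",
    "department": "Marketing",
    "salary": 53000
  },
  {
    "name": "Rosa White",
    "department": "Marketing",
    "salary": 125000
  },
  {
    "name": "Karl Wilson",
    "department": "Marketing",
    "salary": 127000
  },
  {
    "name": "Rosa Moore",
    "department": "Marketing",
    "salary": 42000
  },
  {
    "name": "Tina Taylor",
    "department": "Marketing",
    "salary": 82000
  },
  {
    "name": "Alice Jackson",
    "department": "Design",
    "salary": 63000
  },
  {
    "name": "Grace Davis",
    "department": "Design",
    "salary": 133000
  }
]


Group by: department

Groups:
  Design: 3 people, avg salary = 306000/3 = $102000
  Marketing: 7 people, avg salary = 570000/7 ≈ $81428.57

Highest average salary: Design ($102000)

Design ($102000)


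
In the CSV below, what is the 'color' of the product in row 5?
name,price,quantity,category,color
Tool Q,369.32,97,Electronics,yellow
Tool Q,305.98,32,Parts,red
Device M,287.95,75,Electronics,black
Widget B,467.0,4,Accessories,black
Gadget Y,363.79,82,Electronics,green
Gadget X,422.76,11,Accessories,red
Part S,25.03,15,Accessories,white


Query: Row 5 ('Gadget Y'), column 'color'
Value: green

green


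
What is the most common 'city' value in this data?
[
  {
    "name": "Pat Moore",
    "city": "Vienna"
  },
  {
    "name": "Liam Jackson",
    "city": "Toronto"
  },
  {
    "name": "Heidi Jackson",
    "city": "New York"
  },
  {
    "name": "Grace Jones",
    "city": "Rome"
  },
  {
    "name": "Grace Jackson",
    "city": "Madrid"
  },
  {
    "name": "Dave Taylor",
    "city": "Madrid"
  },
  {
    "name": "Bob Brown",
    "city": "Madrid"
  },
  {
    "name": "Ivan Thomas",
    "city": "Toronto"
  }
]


Counting 'city' values across 8 records:

  Madrid: 3 ###
  Toronto: 2 ##
  Vienna: 1 #
  New York: 1 #
  Rome: 1 #

Most common: Madrid (3 times)

Madrid (3 times)


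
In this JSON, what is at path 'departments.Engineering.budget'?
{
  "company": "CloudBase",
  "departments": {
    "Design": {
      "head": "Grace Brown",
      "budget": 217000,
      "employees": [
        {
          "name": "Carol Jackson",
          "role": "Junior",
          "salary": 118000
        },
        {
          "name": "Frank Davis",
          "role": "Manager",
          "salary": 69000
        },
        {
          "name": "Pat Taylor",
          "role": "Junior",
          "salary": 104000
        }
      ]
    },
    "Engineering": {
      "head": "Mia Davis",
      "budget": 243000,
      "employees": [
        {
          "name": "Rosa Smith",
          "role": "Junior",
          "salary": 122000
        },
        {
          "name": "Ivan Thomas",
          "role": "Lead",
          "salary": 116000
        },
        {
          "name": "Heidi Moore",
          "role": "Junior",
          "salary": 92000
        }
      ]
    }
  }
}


Path: departments.Engineering.budget

Navigate:
  -> departments
  -> Engineering
  -> budget = 243000

243000


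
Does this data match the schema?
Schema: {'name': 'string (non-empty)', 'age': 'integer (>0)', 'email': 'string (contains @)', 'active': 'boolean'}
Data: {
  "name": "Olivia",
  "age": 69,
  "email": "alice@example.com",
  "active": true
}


Validating each field against schema:
  name: OK (non-empty string)
  age: OK (positive integer)
  email: OK (string with @)
  active: OK (boolean)

Result: VALID

VALID


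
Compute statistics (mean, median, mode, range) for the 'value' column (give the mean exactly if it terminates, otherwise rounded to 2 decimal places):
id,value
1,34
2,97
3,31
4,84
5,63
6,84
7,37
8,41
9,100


Data: [34, 97, 31, 84, 63, 84, 37, 41, 100]
Count: 9
Sum: 571
Mean: 571/9 ≈ 63.44 (rounded to 2 decimal places)
Sorted: [31, 34, 37, 41, 63, 84, 84, 97, 100]
Median: 63.0
Mode: 84 (2 times)
Range: 100 - 31 = 69
Min: 31, Max: 100

mean≈63.44, median=63.0, mode=84, range=69


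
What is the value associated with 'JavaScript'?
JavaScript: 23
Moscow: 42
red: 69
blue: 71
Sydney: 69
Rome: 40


Looking up key 'JavaScript'
Value: 23

23


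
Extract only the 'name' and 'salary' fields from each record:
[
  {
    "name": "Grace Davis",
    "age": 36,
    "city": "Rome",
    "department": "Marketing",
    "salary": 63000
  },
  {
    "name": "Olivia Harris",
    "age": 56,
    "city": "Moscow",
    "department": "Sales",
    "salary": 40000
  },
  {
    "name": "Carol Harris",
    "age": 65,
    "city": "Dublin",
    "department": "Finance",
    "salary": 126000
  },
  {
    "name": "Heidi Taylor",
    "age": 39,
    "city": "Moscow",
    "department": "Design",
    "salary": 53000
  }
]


Original: 4 records with fields: name, age, city, department, salary
Keep: ['name', 'salary']
Drop: ['age', 'city', 'department']
Result: 4 records, 2 fields each

[
  {
    "name": "Grace Davis",
    "salary": 63000
  },
  {
    "name": "Olivia Harris",
    "salary": 40000
  },
  {
    "name": "Carol Harris",
    "salary": 126000
  },
  {
    "name": "Heidi Taylor",
    "salary": 53000
  }
]


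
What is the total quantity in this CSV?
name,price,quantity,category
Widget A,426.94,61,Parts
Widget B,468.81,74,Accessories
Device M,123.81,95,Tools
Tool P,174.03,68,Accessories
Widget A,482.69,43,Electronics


Computing total quantity:
Values: [61, 74, 95, 68, 43]
Sum = 341

341


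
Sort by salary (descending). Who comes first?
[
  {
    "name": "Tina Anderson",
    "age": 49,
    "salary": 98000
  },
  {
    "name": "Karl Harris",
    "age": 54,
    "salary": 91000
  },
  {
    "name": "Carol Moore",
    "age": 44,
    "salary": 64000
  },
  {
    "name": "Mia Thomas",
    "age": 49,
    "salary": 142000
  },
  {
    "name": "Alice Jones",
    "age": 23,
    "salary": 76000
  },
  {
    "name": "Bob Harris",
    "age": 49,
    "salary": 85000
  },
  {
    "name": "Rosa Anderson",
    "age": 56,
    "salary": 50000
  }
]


Sort by: salary (descending)

Sorted order:
  1. Mia Thomas (salary = 142000)
  2. Tina Anderson (salary = 98000)
  3. Karl Harris (salary = 91000)
  4. Bob Harris (salary = 85000)
  5. Alice Jones (salary = 76000)
  6. Carol Moore (salary = 64000)
  7. Rosa Anderson (salary = 50000)

First: Mia Thomas

Mia Thomas


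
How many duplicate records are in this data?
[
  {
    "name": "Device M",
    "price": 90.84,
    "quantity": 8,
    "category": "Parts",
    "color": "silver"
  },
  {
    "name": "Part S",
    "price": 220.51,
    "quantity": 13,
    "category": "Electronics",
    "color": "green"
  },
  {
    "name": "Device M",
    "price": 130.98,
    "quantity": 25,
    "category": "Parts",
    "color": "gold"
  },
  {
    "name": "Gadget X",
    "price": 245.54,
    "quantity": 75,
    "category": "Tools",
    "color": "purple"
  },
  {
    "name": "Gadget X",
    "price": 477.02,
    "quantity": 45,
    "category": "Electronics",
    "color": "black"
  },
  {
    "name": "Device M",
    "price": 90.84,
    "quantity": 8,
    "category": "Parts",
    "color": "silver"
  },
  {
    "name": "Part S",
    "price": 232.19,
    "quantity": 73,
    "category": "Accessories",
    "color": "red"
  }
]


Checking 7 records for duplicates:

  Row 1: Device M ($90.84, qty 8)
  Row 2: Part S ($220.51, qty 13)
  Row 3: Device M ($130.98, qty 25)
  Row 4: Gadget X ($245.54, qty 75)
  Row 5: Gadget X ($477.02, qty 45)
  Row 6: Device M ($90.84, qty 8) <-- DUPLICATE
  Row 7: Part S ($232.19, qty 73)

Duplicates found: 1
Unique records: 6

1 duplicates, 6 unique


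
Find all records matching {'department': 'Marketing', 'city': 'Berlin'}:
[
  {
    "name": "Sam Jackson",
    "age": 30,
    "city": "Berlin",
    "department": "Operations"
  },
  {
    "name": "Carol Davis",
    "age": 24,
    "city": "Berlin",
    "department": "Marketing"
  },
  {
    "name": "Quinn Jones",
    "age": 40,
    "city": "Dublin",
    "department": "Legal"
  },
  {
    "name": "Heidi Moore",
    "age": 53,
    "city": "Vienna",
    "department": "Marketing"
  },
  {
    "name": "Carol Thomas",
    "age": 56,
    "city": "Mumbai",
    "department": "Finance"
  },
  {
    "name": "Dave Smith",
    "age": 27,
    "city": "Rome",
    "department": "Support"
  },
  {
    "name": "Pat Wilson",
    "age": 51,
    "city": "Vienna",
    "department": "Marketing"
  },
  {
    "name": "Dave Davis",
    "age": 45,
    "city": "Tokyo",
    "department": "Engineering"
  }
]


Search criteria: {'department': 'Marketing', 'city': 'Berlin'}

Checking 8 records:
  Sam Jackson: {department: Operations, city: Berlin}
  Carol Davis: {department: Marketing, city: Berlin} <-- MATCH
  Quinn Jones: {department: Legal, city: Dublin}
  Heidi Moore: {department: Marketing, city: Vienna}
  Carol Thomas: {department: Finance, city: Mumbai}
  Dave Smith: {department: Support, city: Rome}
  Pat Wilson: {department: Marketing, city: Vienna}
  Dave Davis: {department: Engineering, city: Tokyo}

Matches: ["Carol Davis"]

["Carol Davis"]


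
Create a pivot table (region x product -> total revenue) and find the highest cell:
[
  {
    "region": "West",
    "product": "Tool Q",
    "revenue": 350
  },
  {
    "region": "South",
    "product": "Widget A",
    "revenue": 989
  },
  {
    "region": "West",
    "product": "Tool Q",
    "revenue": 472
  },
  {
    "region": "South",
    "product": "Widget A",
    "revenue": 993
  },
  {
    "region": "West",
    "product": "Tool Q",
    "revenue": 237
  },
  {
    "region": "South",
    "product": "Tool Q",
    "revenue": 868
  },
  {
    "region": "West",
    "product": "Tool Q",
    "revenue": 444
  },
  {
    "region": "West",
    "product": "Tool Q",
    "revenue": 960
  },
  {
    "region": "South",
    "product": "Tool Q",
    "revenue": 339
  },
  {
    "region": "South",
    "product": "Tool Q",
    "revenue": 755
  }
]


Pivot: region (rows) x product (columns) -> total revenue

     Tool Q        Widget A    
South         1962          1982  
West          2463             0  

Highest: West / Tool Q = $2463

West / Tool Q = $2463


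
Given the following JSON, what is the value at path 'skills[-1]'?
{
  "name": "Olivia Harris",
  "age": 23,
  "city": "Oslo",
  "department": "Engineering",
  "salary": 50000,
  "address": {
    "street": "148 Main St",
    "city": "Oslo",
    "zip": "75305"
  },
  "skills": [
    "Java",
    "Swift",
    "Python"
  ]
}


Query: skills[-1]
Path: skills -> last element
Value: Python

Python


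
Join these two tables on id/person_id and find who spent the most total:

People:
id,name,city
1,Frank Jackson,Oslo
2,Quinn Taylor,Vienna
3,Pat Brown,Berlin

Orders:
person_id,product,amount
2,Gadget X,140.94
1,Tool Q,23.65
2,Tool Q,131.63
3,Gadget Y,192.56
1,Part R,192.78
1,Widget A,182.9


Join on: people.id = orders.person_id

Joined rows:
  Quinn Taylor (Vienna) bought Gadget X for $140.94
  Frank Jackson (Oslo) bought Tool Q for $23.65
  Quinn Taylor (Vienna) bought Tool Q for $131.63
  Pat Brown (Berlin) bought Gadget Y for $192.56
  Frank Jackson (Oslo) bought Part R for $192.78
  Frank Jackson (Oslo) bought Widget A for $182.9

Total per person:
  Frank Jackson: $399.33
  Quinn Taylor: $272.57
  Pat Brown: $192.56

Top spender: Frank Jackson ($399.33)

Frank Jackson ($399.33)


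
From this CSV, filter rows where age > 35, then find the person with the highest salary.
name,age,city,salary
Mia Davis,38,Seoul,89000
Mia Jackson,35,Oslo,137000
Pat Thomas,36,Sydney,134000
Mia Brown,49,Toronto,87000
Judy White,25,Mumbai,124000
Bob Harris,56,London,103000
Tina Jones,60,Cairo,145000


Filter: age > 35
Sort by: salary (descending)

Filtered records (5):
  Tina Jones, age 60, salary $145000
  Pat Thomas, age 36, salary $134000
  Bob Harris, age 56, salary $103000
  Mia Davis, age 38, salary $89000
  Mia Brown, age 49, salary $87000

Highest salary: Tina Jones ($145000)

Tina Jones


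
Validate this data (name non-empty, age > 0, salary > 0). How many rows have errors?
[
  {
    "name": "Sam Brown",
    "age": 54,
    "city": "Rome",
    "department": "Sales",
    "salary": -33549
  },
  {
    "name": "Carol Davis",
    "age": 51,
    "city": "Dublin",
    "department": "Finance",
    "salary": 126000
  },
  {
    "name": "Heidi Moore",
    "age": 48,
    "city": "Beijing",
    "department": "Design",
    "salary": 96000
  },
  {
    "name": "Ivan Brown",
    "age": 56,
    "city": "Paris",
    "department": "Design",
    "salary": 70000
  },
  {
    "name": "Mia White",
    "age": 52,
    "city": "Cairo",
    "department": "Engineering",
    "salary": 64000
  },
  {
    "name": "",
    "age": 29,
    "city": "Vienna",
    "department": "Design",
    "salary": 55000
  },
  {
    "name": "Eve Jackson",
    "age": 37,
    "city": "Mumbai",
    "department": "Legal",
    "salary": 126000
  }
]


Validating 7 records:
Rules: name non-empty, age > 0, salary > 0

  Row 1 (Sam Brown): negative salary: -33549
  Row 2 (Carol Davis): OK
  Row 3 (Heidi Moore): OK
  Row 4 (Ivan Brown): OK
  Row 5 (Mia White): OK
  Row 6 (???): empty name
  Row 7 (Eve Jackson): OK

Total errors: 2

2 errors


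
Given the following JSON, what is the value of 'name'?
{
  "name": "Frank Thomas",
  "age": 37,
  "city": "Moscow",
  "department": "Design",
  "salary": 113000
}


Looking up field 'name'
Value: Frank Thomas

Frank Thomas


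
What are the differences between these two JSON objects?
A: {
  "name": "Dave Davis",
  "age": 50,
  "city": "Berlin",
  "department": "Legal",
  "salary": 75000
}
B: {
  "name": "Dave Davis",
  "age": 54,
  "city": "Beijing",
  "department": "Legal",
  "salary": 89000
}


Comparing each field (in key order):
  name: same
  age: DIFFERENT
  city: DIFFERENT
  department: same
  salary: DIFFERENT
Differences:
  age: 50 -> 54
  city: Berlin -> Beijing
  salary: 75000 -> 89000

3 field(s) changed

3 changes: age, city, salary


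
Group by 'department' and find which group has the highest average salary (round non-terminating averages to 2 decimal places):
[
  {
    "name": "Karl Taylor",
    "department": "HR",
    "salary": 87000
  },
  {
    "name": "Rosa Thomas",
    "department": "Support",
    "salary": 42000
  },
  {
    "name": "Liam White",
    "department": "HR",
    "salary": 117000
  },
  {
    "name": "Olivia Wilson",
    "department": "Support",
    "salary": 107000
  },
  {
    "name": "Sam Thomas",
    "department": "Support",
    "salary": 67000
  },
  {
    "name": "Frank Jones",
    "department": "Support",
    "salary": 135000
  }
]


Group by: department

Groups:
  HR: 2 people, avg salary = 204000/2 = $102000
  Support: 4 people, avg salary = 351000/4 = $87750

Highest average salary: HR ($102000)

HR ($102000)


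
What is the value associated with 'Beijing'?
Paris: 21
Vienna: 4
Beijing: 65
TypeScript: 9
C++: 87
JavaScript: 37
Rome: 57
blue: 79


Looking up key 'Beijing'
Value: 65

65


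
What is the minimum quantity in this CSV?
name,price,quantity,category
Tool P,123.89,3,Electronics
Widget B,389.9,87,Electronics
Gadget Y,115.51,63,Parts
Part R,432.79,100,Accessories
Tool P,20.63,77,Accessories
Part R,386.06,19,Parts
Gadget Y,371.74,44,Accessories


Computing minimum quantity:
Values: [3, 87, 63, 100, 77, 19, 44]
Min = 3

3


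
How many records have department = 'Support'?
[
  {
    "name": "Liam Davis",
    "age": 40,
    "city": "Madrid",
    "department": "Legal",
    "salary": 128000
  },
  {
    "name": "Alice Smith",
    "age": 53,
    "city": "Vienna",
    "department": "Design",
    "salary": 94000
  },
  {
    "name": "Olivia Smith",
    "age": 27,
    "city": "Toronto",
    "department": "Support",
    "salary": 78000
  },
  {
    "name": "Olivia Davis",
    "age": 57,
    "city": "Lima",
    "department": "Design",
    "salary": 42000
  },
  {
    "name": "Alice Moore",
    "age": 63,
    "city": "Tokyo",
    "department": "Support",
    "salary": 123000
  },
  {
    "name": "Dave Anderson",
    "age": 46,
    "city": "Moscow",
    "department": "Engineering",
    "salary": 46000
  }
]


Data: 6 records
Condition: department = 'Support'

Checking each record:
  Liam Davis: Legal
  Alice Smith: Design
  Olivia Smith: Support MATCH
  Olivia Davis: Design
  Alice Moore: Support MATCH
  Dave Anderson: Engineering

Count: 2

2


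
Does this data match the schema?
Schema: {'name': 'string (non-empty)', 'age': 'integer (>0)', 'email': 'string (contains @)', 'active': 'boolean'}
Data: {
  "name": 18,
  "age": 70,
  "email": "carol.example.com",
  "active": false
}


Validating each field against schema:
  name: FAIL (18 is not a string)
  age: OK (positive integer)
  email: FAIL ("carol.example.com" does not contain @)
  active: OK (boolean)

Result: INVALID (2 errors: name, email)

INVALID (2 errors: name, email)


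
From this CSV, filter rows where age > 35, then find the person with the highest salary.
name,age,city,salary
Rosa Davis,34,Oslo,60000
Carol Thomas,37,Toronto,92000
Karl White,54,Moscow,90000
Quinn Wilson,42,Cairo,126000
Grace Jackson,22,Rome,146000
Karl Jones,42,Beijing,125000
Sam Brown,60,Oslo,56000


Filter: age > 35
Sort by: salary (descending)

Filtered records (5):
  Quinn Wilson, age 42, salary $126000
  Karl Jones, age 42, salary $125000
  Carol Thomas, age 37, salary $92000
  Karl White, age 54, salary $90000
  Sam Brown, age 60, salary $56000

Highest salary: Quinn Wilson ($126000)

Quinn Wilson


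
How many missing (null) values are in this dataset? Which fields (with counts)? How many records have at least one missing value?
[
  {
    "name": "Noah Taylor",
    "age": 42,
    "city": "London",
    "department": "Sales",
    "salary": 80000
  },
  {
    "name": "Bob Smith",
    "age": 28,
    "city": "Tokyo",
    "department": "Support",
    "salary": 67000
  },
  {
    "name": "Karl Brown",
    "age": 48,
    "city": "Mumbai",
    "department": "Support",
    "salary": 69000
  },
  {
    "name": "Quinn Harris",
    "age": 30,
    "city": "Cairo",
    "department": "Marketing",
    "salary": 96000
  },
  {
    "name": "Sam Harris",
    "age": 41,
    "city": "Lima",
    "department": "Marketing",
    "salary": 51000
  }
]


Checking for missing (null) values in 5 records:

  Noah Taylor: complete
  Bob Smith: complete
  Karl Brown: complete
  Quinn Harris: complete
  Sam Harris: complete

Per field:
  name: 0 missing
  age: 0 missing
  city: 0 missing
  department: 0 missing
  salary: 0 missing

Total missing values: 0
Records with any missing: 0

0 missing values (none); 0 incomplete records


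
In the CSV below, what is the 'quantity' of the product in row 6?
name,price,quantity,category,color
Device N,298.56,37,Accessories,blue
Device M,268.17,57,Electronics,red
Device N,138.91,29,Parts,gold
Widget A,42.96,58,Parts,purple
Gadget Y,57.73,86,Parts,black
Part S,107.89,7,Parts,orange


Query: Row 6 ('Part S'), column 'quantity'
Value: 7

7


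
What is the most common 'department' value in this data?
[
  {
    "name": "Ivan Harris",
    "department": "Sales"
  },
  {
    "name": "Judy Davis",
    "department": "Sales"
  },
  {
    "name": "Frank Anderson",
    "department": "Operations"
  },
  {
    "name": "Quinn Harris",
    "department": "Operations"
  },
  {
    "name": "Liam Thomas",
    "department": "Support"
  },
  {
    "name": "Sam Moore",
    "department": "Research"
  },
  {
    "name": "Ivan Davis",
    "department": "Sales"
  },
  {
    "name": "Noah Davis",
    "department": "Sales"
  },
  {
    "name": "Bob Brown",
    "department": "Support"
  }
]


Counting 'department' values across 9 records:

  Sales: 4 ####
  Operations: 2 ##
  Support: 2 ##
  Research: 1 #

Most common: Sales (4 times)

Sales (4 times)


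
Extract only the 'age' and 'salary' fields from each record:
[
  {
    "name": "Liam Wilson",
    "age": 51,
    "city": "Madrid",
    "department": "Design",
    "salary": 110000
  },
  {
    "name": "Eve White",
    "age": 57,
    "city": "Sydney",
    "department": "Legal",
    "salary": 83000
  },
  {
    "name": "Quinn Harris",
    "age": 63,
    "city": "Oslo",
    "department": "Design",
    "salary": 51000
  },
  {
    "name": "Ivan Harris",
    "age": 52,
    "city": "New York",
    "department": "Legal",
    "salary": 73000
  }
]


Original: 4 records with fields: name, age, city, department, salary
Keep: ['age', 'salary']
Drop: ['name', 'city', 'department']
Result: 4 records, 2 fields each

[
  {
    "age": 51,
    "salary": 110000
  },
  {
    "age": 57,
    "salary": 83000
  },
  {
    "age": 63,
    "salary": 51000
  },
  {
    "age": 52,
    "salary": 73000
  }
]


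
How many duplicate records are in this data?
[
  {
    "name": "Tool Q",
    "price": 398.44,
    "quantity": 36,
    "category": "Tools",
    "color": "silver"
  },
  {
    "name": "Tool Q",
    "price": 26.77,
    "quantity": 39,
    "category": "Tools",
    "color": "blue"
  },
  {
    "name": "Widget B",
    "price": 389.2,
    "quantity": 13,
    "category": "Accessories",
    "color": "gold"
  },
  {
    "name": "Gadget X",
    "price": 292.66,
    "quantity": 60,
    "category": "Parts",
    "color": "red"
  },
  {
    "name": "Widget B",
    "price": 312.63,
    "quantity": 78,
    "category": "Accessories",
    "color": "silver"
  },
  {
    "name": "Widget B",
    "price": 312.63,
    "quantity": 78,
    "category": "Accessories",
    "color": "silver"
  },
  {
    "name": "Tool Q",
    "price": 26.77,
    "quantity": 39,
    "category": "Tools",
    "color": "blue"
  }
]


Checking 7 records for duplicates:

  Row 1: Tool Q ($398.44, qty 36)
  Row 2: Tool Q ($26.77, qty 39)
  Row 3: Widget B ($389.2, qty 13)
  Row 4: Gadget X ($292.66, qty 60)
  Row 5: Widget B ($312.63, qty 78)
  Row 6: Widget B ($312.63, qty 78) <-- DUPLICATE
  Row 7: Tool Q ($26.77, qty 39) <-- DUPLICATE

Duplicates found: 2
Unique records: 5

2 duplicates, 5 unique


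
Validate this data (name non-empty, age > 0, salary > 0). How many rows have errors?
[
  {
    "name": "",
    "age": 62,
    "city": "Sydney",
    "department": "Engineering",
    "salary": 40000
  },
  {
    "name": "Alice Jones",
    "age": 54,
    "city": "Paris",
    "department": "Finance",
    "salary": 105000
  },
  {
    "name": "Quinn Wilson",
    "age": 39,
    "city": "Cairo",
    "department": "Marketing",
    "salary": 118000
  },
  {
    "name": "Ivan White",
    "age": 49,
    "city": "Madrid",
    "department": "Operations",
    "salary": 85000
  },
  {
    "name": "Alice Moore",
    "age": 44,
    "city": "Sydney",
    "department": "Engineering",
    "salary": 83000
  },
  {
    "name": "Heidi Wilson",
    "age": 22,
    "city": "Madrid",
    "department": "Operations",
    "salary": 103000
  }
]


Validating 6 records:
Rules: name non-empty, age > 0, salary > 0

  Row 1 (???): empty name
  Row 2 (Alice Jones): OK
  Row 3 (Quinn Wilson): OK
  Row 4 (Ivan White): OK
  Row 5 (Alice Moore): OK
  Row 6 (Heidi Wilson): OK

Total errors: 1

1 errors
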